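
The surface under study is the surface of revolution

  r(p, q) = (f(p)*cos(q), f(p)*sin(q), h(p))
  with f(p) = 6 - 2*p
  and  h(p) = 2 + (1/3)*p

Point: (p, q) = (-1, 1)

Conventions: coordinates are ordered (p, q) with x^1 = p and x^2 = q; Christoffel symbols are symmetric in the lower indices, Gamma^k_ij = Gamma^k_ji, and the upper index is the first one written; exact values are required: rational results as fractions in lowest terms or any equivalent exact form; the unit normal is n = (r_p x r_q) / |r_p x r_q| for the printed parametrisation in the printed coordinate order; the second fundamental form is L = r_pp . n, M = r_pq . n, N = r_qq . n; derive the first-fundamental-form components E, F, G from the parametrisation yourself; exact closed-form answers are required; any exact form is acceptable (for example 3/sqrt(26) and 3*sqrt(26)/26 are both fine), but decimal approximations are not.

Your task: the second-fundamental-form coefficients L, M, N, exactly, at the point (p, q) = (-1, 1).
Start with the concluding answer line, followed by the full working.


Answer: L = 0, M = 0, N = 8*sqrt(37)/37

f = 8, f' = -2, f'' = 0, h' = 1/3, h'' = 0
E = 37/9, F = 0, G = 64; answer radicand W^2 = 37/9
unnormalised second-form numerators: l = 0, m = 0, n = 8/3; L = l/sqrt(37/9), and similarly M = m/sqrt(W^2), N = n/sqrt(W^2)


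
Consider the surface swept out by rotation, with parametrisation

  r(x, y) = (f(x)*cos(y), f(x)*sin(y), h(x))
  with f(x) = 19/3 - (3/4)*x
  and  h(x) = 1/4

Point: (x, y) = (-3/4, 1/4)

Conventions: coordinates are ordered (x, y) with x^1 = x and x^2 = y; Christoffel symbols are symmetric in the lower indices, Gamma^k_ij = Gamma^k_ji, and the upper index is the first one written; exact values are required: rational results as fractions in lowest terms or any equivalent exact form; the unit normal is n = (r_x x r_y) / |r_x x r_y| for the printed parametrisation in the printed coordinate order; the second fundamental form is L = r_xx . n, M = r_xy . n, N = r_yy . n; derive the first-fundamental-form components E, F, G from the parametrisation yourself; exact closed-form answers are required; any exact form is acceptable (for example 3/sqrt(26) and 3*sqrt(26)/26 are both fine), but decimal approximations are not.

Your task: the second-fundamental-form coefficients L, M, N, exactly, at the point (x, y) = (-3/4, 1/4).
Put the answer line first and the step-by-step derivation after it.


Answer: L = 0, M = 0, N = 0

f = 331/48, f' = -3/4, f'' = 0, h' = 0, h'' = 0
E = 9/16, F = 0, G = 109561/2304; answer radicand W^2 = 9/16
unnormalised second-form numerators: l = 0, m = 0, n = 0; L = l/sqrt(9/16), and similarly M = m/sqrt(W^2), N = n/sqrt(W^2)


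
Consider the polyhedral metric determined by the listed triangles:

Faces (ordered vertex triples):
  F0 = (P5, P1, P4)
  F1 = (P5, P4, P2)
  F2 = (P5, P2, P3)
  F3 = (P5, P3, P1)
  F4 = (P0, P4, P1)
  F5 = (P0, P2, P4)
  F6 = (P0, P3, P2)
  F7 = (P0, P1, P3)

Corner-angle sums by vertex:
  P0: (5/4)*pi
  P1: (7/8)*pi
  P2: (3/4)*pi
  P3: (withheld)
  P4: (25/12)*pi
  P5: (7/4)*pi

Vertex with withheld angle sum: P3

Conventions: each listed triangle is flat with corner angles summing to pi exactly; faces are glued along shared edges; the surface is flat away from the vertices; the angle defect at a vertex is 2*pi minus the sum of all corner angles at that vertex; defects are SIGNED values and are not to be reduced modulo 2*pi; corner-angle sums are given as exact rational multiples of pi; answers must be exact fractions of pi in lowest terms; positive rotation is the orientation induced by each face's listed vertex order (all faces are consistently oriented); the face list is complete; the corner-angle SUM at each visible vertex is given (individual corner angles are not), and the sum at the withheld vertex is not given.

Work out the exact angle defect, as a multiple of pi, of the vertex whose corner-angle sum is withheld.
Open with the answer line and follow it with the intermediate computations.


Answer: defect(P3) = (17/24)*pi

V = 6, E = 12, F = 8; chi = V - E + F = 2
Gauss-Bonnet: total defect = 2*pi*chi = 4*pi; visible defects sum to (79/24)*pi


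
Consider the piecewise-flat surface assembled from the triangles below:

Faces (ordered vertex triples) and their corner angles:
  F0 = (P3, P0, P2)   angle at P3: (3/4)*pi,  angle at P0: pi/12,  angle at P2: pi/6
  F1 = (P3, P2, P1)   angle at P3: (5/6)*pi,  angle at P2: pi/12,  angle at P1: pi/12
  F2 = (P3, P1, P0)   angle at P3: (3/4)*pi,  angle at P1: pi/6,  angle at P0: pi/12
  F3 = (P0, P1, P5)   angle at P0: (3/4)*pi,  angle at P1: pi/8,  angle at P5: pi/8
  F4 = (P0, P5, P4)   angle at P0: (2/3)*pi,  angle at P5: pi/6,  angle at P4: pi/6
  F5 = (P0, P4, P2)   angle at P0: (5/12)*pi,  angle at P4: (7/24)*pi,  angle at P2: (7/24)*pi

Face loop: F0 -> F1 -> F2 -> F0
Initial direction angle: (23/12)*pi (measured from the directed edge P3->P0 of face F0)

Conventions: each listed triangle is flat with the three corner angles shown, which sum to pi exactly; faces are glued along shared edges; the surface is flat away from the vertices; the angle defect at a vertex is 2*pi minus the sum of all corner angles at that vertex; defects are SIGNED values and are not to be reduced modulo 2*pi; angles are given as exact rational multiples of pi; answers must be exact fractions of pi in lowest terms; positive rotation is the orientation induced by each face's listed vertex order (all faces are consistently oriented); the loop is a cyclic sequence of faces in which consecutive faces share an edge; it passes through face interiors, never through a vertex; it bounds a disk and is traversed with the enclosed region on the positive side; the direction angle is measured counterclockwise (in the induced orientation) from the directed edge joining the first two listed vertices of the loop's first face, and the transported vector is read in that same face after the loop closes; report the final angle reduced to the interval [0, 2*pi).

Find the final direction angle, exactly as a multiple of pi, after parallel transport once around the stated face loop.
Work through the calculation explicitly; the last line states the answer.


enclosed vertex P3: corner angles sum to (7/3)*pi, defect = 2*pi - (7/3)*pi = -pi/3
transport around the loop rotates by the sum of enclosed defects; add to the initial angle mod 2*pi
final angle = (23/12)*pi - pi/3 = (19/12)*pi (mod 2*pi)

Answer: final direction angle = (19/12)*pi


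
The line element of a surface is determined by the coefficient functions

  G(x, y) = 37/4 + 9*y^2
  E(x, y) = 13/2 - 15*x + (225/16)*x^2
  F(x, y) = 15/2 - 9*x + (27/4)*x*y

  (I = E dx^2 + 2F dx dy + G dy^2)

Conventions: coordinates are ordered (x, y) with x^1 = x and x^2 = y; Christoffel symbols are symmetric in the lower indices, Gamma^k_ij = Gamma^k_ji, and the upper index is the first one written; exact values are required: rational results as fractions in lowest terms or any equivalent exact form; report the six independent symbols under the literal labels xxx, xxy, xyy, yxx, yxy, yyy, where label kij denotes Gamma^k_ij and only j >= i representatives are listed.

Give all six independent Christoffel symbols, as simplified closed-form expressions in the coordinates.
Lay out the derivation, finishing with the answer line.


E = 13/2 - 15*x + (225/16)*x^2; F = 15/2 - 9*x + (27/4)*x*y; G = 37/4 + 9*y^2
Gamma^k_ij = (1/2) g^{kl} (d_i g_jl + d_j g_il - d_l g_ij), with g^inv = (1/(EG-F^2)) [[G, -F], [-F, E]]
first partials: E_x = -15 + (225/8)*x, E_y = 0, F_x = -9 + (27/4)*y, F_y = (27/4)*x, G_x = 0, G_y = 18*y
D = EG - F^2 = 31/8 - (15/4)*x + (117/2)*y^2 - (405/4)*x*y + (3141/64)*x^2 - 135*x*y^2 + (243/2)*x^2*y + 81*x^2*y^2
expanded: Gamma^x_xx = (G E_x - 2F F_x + F E_y)/(2D), Gamma^x_xy = (G E_y - F G_x)/(2D), Gamma^x_yy = (2G F_y - G G_x - F G_y)/(2D), Gamma^y_xx = (2E F_x - E E_y - F E_x)/(2D), Gamma^y_xy = (E G_x - F E_y)/(2D), Gamma^y_yy = (E G_y - 2F F_y + F G_x)/(2D); substitute and cancel common factors

Answer: Gamma_xxx = (5184*x*y^2 + 7776*x*y + 3141*x - 4320*y^2 - 3240*y - 120)/(5184*x^2*y^2 + 7776*x^2*y + 3141*x^2 - 8640*x*y^2 - 6480*x*y - 240*x + 3744*y^2 + 248), Gamma_xxy = 0, Gamma_xyy = (5184*x*y + 3996*x - 4320*y)/(5184*x^2*y^2 + 7776*x^2*y + 3141*x^2 - 8640*x*y^2 - 6480*x*y - 240*x + 3744*y^2 + 248), Gamma_yxx = (-3240*x*y - 2430*x + 2808*y - 144)/(5184*x^2*y^2 + 7776*x^2*y + 3141*x^2 - 8640*x*y^2 - 6480*x*y - 240*x + 3744*y^2 + 248), Gamma_yxy = 0, Gamma_yyy = (5184*x^2*y + 3888*x^2 - 8640*x*y - 3240*x + 3744*y)/(5184*x^2*y^2 + 7776*x^2*y + 3141*x^2 - 8640*x*y^2 - 6480*x*y - 240*x + 3744*y^2 + 248)


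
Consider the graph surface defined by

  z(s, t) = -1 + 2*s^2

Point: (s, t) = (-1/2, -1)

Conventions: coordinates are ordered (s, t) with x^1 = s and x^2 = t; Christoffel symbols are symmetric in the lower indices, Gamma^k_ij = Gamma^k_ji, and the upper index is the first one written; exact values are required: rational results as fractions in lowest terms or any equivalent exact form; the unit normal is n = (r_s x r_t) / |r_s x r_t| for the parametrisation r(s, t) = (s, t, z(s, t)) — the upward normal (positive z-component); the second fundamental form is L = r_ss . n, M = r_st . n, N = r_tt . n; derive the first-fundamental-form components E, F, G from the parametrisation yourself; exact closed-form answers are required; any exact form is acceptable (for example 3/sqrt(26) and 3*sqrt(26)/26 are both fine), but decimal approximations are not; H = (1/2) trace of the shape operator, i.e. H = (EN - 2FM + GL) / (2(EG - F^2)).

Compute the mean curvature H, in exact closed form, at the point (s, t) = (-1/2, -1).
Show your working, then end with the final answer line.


z_s = -2, z_t = 0, z_ss = 4, z_st = 0, z_tt = 0
E = 5, F = 0, G = 1; answer radicand W^2 = 5
unnormalised second-form numerators: l = 4, m = 0, n = 0; L = l/sqrt(5), and similarly M = m/sqrt(W^2), N = n/sqrt(W^2)
H = (E*n - 2*F*m + G*l) / (2*(EG - F^2)*sqrt(W^2)); E*n - 2*F*m + G*l = 4, EG - F^2 = 5, so H = (2/5)/sqrt(5)

Answer: H = 2*sqrt(5)/25


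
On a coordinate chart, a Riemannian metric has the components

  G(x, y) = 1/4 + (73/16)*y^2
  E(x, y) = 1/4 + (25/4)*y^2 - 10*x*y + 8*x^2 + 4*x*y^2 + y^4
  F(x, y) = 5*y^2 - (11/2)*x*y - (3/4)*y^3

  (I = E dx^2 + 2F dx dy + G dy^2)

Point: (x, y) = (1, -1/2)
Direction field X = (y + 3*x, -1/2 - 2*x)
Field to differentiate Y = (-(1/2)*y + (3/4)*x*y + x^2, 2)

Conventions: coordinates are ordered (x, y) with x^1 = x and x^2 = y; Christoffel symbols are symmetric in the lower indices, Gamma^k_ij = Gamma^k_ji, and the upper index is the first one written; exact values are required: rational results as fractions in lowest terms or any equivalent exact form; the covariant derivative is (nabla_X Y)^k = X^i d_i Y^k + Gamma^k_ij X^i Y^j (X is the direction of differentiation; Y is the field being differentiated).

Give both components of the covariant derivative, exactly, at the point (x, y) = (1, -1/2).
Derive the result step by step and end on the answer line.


E = 127/8, F = 131/32, G = 89/64 at the point
E_x = 22, E_y = -83/4, F_x = 11/4, F_y = -177/16, G_x = 0, G_y = -73/16
EG - F^2 = 5445/1024;  g^inv = (1024/5445) * [[89/64, -131/32], [-131/32, 127/8]]
first-kind symbols [ij,l] = (1/2)(d_i g_jl + d_j g_il - d_l g_ij): [xx,x] = E_x/2 = 11, [xx,y] = F_x - E_y/2 = 105/8, [xy,x] = E_y/2 = -83/8, [xy,y] = G_x/2 = 0, [yy,x] = F_y - G_x/2 = -177/16, [yy,y] = G_y/2 = -73/32
Gamma^x_ij = (G*[ij,x] - F*[ij,y])/(EG - F^2), Gamma^y_ij = (E*[ij,y] - F*[ij,x])/(EG - F^2)
Gamma_xxx = -39356/5445, Gamma_xxy = -14774/5445, Gamma_xyy = -1238/1089, Gamma_yxx = 167248/5445, Gamma_yxy = 43492/5445, Gamma_yyy = 1858/1089
X = (5/2, -5/2), Y = (7/8, 2) at the point

Answer: (nabla_X Y)^x = -249523/17424, (nabla_X Y)^y = 353381/4356


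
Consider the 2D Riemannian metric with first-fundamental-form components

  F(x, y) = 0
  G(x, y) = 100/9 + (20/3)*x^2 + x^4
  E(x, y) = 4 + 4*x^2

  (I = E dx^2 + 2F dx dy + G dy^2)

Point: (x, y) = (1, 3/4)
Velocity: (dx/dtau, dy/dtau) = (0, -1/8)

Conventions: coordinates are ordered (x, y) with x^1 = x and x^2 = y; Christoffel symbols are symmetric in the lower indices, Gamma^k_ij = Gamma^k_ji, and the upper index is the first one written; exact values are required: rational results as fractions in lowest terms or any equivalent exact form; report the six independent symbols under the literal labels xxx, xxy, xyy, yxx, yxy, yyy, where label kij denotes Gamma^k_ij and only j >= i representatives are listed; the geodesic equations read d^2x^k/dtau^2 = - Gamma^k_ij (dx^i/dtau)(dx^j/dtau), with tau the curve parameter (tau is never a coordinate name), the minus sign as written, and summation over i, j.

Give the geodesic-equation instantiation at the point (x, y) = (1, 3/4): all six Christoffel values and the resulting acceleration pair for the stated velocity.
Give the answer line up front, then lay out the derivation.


Answer: Gamma_xxx = 1/2, Gamma_xxy = 0, Gamma_xyy = -13/12, Gamma_yxx = 0, Gamma_yxy = 6/13, Gamma_yyy = 0; accelerations (d^2x/dtau^2, d^2y/dtau^2) = (13/768, 0)

E = 8, F = 0, G = 169/9 at the point
E_x = 8, E_y = 0, F_x = 0, F_y = 0, G_x = 52/3, G_y = 0
EG - F^2 = 1352/9;  g^inv = (9/1352) * [[169/9, 0], [0, 8]]
first-kind symbols [ij,l] = (1/2)(d_i g_jl + d_j g_il - d_l g_ij): [xx,x] = E_x/2 = 4, [xx,y] = F_x - E_y/2 = 0, [xy,x] = E_y/2 = 0, [xy,y] = G_x/2 = 26/3, [yy,x] = F_y - G_x/2 = -26/3, [yy,y] = G_y/2 = 0
Gamma^x_ij = (G*[ij,x] - F*[ij,y])/(EG - F^2), Gamma^y_ij = (E*[ij,y] - F*[ij,x])/(EG - F^2)
Gamma_xxx = 1/2, Gamma_xxy = 0, Gamma_xyy = -13/12, Gamma_yxx = 0, Gamma_yxy = 6/13, Gamma_yyy = 0
d^2x/dtau^2 = -(Gamma_xxx*(0)^2 + 2*Gamma_xxy*(0)*(-1/8) + Gamma_xyy*(-1/8)^2) = 13/768
d^2y/dtau^2 = -(Gamma_yxx*(0)^2 + 2*Gamma_yxy*(0)*(-1/8) + Gamma_yyy*(-1/8)^2) = 0


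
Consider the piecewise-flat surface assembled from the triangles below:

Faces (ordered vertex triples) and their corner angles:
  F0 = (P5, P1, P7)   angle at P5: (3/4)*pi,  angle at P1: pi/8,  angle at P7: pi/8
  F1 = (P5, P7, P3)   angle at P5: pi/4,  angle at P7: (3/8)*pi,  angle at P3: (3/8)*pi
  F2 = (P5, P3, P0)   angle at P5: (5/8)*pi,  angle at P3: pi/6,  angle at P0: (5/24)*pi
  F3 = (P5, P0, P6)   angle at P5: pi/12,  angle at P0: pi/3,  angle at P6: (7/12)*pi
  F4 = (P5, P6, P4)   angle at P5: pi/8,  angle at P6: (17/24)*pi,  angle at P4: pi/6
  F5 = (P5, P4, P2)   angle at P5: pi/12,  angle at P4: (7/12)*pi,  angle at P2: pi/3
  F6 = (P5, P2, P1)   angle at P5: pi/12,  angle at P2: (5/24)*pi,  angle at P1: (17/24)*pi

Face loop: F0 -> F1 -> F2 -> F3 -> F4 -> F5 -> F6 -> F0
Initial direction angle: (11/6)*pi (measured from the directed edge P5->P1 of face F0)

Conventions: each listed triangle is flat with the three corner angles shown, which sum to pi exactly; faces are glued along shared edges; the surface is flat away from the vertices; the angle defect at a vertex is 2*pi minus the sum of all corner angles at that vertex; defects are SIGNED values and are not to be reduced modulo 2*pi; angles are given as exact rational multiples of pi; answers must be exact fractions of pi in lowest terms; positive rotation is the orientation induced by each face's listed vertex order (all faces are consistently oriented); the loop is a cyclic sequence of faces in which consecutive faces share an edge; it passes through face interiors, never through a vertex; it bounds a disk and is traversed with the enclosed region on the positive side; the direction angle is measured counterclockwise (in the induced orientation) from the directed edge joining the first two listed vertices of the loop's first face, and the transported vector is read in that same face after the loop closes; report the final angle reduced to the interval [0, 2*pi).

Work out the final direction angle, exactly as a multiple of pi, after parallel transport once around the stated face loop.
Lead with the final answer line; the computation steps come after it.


Answer: final direction angle = (11/6)*pi

enclosed vertex P5: corner angles sum to 2*pi, defect = 2*pi - 2*pi = 0
the final direction is the initial angle plus the enclosed defects, taken mod 2*pi in the induced orientation
final angle = (11/6)*pi + 0 = (11/6)*pi (mod 2*pi)


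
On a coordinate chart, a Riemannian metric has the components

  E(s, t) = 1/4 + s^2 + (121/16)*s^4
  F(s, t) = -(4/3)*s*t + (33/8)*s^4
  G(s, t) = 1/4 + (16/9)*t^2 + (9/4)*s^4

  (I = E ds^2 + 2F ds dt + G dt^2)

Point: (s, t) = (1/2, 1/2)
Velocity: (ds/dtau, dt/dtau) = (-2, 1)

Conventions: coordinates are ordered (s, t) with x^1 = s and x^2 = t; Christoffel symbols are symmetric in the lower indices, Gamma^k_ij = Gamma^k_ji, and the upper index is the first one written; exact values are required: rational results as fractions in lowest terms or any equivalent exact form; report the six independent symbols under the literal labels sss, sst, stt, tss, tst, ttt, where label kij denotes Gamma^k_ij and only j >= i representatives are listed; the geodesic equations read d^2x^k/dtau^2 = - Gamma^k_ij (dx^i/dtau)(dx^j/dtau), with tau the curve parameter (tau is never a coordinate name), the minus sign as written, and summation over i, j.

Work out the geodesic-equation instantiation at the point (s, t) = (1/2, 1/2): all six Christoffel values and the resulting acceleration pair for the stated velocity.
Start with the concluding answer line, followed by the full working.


Answer: Gamma_sss = 77479/29732, Gamma_sst = 783/14866, Gamma_stt = -8841/7433, Gamma_tss = 113409/59464, Gamma_tst = 20169/29732, Gamma_ttt = 14225/14866; accelerations (d^2s/dtau^2, d^2t/dtau^2) = (-67072/7433, -43648/7433)

E = 249/256, F = -29/384, G = 481/576 at the point
E_s = 153/32, E_t = 0, F_s = 67/48, F_t = -2/3, G_s = 9/8, G_t = 16/9
EG - F^2 = 7433/9216;  g^inv = (9216/7433) * [[481/576, 29/384], [29/384, 249/256]]
first-kind symbols [ij,l] = (1/2)(d_i g_jl + d_j g_il - d_l g_ij): [ss,s] = E_s/2 = 153/64, [ss,t] = F_s - E_t/2 = 67/48, [st,s] = E_t/2 = 0, [st,t] = G_s/2 = 9/16, [tt,s] = F_t - G_s/2 = -59/48, [tt,t] = G_t/2 = 8/9
Gamma^s_ij = (G*[ij,s] - F*[ij,t])/(EG - F^2), Gamma^t_ij = (E*[ij,t] - F*[ij,s])/(EG - F^2)
Gamma_sss = 77479/29732, Gamma_sst = 783/14866, Gamma_stt = -8841/7433, Gamma_tss = 113409/59464, Gamma_tst = 20169/29732, Gamma_ttt = 14225/14866
d^2s/dtau^2 = -(Gamma_sss*(-2)^2 + 2*Gamma_sst*(-2)*(1) + Gamma_stt*(1)^2) = -67072/7433
d^2t/dtau^2 = -(Gamma_tss*(-2)^2 + 2*Gamma_tst*(-2)*(1) + Gamma_ttt*(1)^2) = -43648/7433


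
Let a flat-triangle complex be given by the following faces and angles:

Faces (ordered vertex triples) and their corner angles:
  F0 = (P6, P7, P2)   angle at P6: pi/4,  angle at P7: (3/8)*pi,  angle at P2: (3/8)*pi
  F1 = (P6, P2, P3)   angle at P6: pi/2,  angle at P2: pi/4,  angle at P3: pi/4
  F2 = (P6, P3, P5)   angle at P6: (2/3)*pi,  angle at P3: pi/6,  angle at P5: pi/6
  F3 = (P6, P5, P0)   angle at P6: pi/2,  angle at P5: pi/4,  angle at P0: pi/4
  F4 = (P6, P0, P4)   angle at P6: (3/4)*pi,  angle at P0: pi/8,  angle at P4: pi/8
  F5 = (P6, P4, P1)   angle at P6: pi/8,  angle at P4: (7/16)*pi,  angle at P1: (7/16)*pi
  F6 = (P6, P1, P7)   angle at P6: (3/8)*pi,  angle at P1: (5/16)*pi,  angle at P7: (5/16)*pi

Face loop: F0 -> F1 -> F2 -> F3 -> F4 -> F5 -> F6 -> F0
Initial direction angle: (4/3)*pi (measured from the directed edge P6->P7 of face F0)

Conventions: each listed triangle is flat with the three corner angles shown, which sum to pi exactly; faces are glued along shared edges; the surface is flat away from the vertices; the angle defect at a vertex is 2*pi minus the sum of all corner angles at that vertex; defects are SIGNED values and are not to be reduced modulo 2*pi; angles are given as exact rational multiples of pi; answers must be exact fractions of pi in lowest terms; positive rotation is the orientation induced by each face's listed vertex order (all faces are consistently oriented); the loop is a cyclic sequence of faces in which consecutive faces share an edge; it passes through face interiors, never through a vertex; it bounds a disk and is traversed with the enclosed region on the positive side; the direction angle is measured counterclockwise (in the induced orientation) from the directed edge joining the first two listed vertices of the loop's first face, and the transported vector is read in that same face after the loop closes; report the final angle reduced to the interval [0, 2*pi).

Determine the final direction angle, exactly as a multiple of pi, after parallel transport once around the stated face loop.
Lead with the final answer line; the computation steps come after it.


Answer: final direction angle = pi/6

enclosed vertex P6: corner angles sum to (19/6)*pi, defect = 2*pi - (19/6)*pi = (-7/6)*pi
by Gauss-Bonnet the loop rotates the vector by the enclosed defect sum (positive orientation, mod 2*pi)
final angle = (4/3)*pi - (7/6)*pi = pi/6 (mod 2*pi)


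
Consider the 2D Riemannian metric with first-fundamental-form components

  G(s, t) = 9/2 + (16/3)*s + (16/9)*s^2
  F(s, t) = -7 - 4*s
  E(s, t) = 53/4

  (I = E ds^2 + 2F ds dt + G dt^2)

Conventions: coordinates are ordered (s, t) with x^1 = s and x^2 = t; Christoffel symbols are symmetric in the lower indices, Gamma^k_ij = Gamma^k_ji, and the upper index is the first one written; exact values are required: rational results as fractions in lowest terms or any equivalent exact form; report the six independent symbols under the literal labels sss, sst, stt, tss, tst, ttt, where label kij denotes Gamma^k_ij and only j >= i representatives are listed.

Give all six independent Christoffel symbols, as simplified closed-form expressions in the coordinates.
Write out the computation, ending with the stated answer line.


E = 53/4; F = -7 - 4*s; G = 9/2 + (16/3)*s + (16/9)*s^2
Gamma^k_ij = (1/2) g^{kl} (d_i g_jl + d_j g_il - d_l g_ij), with g^inv = (1/(EG-F^2)) [[G, -F], [-F, E]]
first partials: E_s = 0, E_t = 0, F_s = -4, F_t = 0, G_s = 16/3 + (32/9)*s, G_t = 0
D = EG - F^2 = 85/8 + (44/3)*s + (68/9)*s^2
expanded: Gamma^s_ss = (G E_s - 2F F_s + F E_t)/(2D), Gamma^s_st = (G E_t - F G_s)/(2D), Gamma^s_tt = (2G F_t - G G_s - F G_t)/(2D), Gamma^t_ss = (2E F_s - E E_t - F E_s)/(2D), Gamma^t_st = (E G_s - F E_t)/(2D), Gamma^t_tt = (E G_t - 2F F_t + F G_s)/(2D); substitute and cancel common factors

Answer: Gamma_sss = (-1152*s - 2016)/(544*s^2 + 1056*s + 765), Gamma_sst = (512*s^2 + 1664*s + 1344)/(544*s^2 + 1056*s + 765), Gamma_stt = (-2048*s^3 - 9216*s^2 - 14400*s - 7776)/(4896*s^2 + 9504*s + 6885), Gamma_tss = -3816/(544*s^2 + 1056*s + 765), Gamma_tst = (1696*s + 2544)/(544*s^2 + 1056*s + 765), Gamma_ttt = (-512*s^2 - 1664*s - 1344)/(544*s^2 + 1056*s + 765)


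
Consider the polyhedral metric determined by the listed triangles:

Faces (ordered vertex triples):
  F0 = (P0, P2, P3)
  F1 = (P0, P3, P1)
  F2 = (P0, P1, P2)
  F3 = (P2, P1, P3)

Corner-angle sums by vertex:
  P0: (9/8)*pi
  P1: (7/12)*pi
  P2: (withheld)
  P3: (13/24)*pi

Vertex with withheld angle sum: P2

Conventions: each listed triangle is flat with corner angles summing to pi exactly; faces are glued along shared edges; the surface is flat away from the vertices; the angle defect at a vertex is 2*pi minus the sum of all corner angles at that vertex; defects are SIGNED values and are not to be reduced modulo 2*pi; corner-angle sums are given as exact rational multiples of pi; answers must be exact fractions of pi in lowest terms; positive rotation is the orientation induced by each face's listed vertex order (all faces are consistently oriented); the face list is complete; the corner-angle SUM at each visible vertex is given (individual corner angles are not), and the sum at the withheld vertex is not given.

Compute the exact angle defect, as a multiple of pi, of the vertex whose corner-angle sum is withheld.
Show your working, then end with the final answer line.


V = 4, E = 6, F = 4; chi = V - E + F = 2
Gauss-Bonnet: total defect = 2*pi*chi = 4*pi; visible defects sum to (15/4)*pi

Answer: defect(P2) = pi/4


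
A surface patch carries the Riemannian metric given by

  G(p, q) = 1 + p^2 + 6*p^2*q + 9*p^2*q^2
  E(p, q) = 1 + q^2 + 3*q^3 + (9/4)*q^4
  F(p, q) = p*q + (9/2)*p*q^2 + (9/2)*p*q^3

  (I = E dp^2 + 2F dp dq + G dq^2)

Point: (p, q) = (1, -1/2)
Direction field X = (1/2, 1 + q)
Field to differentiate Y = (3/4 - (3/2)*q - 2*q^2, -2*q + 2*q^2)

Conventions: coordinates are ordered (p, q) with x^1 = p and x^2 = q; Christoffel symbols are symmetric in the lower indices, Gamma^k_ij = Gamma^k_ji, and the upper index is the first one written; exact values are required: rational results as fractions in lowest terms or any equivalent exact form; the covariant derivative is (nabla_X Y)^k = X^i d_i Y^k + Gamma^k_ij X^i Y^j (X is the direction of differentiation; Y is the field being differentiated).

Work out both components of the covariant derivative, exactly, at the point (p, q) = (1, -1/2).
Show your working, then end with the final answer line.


E = 65/64, F = 1/16, G = 5/4 at the point
E_p = 0, E_q = 1/8, F_p = 1/16, F_q = -1/8, G_p = 1/2, G_q = -3
EG - F^2 = 81/64;  g^inv = (64/81) * [[5/4, -1/16], [-1/16, 65/64]]
first-kind symbols [ij,l] = (1/2)(d_i g_jl + d_j g_il - d_l g_ij): [pp,p] = E_p/2 = 0, [pp,q] = F_p - E_q/2 = 0, [pq,p] = E_q/2 = 1/16, [pq,q] = G_p/2 = 1/4, [qq,p] = F_q - G_p/2 = -3/8, [qq,q] = G_q/2 = -3/2
Gamma^p_ij = (G*[ij,p] - F*[ij,q])/(EG - F^2), Gamma^q_ij = (E*[ij,q] - F*[ij,p])/(EG - F^2)
Gamma_ppp = 0, Gamma_ppq = 4/81, Gamma_pqq = -8/27, Gamma_qpp = 0, Gamma_qpq = 16/81, Gamma_qqq = -32/27
X = (1/2, 1/2), Y = (1, 3/2) at the point

Answer: (nabla_X Y)^p = 29/324, (nabla_X Y)^q = -214/81


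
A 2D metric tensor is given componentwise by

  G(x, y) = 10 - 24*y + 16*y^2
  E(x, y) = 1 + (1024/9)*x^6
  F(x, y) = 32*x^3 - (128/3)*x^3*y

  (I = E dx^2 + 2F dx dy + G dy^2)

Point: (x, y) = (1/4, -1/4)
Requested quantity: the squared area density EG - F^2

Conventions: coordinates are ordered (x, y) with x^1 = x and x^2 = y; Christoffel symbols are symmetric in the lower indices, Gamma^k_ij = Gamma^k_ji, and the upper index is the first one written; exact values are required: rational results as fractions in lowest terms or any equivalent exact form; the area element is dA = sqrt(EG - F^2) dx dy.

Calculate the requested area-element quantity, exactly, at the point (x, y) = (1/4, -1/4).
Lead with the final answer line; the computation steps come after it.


Answer: EG - F^2 = 613/36

E = 37/36, F = 2/3, G = 17; EG - F^2 = 613/36


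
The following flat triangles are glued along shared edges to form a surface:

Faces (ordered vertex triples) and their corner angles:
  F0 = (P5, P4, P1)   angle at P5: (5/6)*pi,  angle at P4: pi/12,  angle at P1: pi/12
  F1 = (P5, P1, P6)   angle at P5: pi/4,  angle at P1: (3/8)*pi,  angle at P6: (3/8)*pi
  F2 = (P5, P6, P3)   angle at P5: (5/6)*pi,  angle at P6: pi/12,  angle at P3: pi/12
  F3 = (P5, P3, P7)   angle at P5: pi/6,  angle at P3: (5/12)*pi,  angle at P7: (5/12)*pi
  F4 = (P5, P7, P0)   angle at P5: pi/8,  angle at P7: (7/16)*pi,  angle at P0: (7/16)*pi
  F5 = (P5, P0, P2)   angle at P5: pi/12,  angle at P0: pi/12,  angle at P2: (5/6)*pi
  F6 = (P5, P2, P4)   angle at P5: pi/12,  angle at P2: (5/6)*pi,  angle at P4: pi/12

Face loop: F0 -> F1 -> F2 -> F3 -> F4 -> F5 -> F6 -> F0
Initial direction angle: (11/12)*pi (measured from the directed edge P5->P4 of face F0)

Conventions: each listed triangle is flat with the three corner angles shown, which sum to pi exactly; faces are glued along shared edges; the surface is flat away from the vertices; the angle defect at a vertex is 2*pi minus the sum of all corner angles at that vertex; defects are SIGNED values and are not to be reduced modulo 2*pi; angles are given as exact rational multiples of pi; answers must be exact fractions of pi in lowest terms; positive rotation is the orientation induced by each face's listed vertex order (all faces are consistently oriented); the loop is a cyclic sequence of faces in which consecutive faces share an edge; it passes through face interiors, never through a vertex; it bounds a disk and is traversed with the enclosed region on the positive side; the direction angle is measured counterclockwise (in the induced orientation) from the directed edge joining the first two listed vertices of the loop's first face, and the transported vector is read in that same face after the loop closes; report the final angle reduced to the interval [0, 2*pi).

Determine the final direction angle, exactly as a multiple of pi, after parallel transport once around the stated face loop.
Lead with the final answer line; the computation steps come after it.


Answer: final direction angle = (13/24)*pi

enclosed vertex P5: corner angles sum to (19/8)*pi, defect = 2*pi - (19/8)*pi = (-3/8)*pi
holonomy = initial angle + sum of enclosed defects (mod 2*pi), positive in the induced orientation
final angle = (11/12)*pi - (3/8)*pi = (13/24)*pi (mod 2*pi)


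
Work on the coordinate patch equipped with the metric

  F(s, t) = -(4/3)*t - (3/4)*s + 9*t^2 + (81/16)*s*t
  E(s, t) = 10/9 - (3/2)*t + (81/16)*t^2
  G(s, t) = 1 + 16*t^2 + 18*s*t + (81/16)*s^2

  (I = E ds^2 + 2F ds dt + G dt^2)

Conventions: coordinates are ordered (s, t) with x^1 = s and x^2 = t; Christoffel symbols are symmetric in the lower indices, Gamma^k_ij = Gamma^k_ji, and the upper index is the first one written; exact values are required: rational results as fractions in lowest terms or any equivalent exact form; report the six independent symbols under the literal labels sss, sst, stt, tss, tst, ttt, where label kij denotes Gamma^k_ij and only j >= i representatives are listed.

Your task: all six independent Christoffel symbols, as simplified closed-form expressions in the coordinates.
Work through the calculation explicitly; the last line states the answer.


E = 10/9 - (3/2)*t + (81/16)*t^2; F = -(4/3)*t - (3/4)*s + 9*t^2 + (81/16)*s*t; G = 1 + 16*t^2 + 18*s*t + (81/16)*s^2
Gamma^k_ij = (1/2) g^{kl} (d_i g_jl + d_j g_il - d_l g_ij), with g^inv = (1/(EG-F^2)) [[G, -F], [-F, E]]
first partials: E_s = 0, E_t = -3/2 + (81/8)*t, F_s = -3/4 + (81/16)*t, F_t = -4/3 + 18*t + (81/16)*s, G_s = 18*t + (81/8)*s, G_t = 32*t + 18*s
D = EG - F^2 = 10/9 - (3/2)*t + (337/16)*t^2 + 18*s*t + (81/16)*s^2
expanded: Gamma^s_ss = (G E_s - 2F F_s + F E_t)/(2D), Gamma^s_st = (G E_t - F G_s)/(2D), Gamma^s_tt = (2G F_t - G G_s - F G_t)/(2D), Gamma^t_ss = (2E F_s - E E_t - F E_s)/(2D), Gamma^t_st = (E G_s - F E_t)/(2D), Gamma^t_tt = (E G_t - 2F F_t + F G_s)/(2D); substitute and cancel common factors

Answer: Gamma_sss = 0, Gamma_sst = (729*t - 108)/(729*s^2 + 2592*s*t + 3033*t^2 - 216*t + 160), Gamma_stt = (1296*t - 192)/(729*s^2 + 2592*s*t + 3033*t^2 - 216*t + 160), Gamma_tss = 0, Gamma_tst = (729*s + 1296*t)/(729*s^2 + 2592*s*t + 3033*t^2 - 216*t + 160), Gamma_ttt = (1296*s + 2304*t)/(729*s^2 + 2592*s*t + 3033*t^2 - 216*t + 160)


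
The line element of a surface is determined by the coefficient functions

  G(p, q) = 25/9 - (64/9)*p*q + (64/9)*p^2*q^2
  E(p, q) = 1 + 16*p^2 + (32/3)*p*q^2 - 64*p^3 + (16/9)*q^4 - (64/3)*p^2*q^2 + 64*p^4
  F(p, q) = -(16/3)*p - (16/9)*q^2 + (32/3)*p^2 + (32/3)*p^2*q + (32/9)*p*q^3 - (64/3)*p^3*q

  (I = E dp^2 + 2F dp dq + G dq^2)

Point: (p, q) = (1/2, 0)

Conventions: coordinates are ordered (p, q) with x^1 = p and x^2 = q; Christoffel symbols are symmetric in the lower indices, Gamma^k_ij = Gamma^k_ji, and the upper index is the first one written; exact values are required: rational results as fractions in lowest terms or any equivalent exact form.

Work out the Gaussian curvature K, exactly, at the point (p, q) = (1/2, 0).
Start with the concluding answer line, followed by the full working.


Answer: K = -432/625

E = 1, F = 0, G = 25/9, EG - F^2 = 25/9 at the point
E_p = 0, E_q = 0, F_p = 16/3, F_q = 0, G_p = 0, G_q = -32/9
E_qq = 0, F_pq = -16/3, G_pp = 0
By Brioschi, K is (det M1 - det M2) divided by (EG - F^2) squared.
M1 = [[-E_qq/2 + F_pq - G_pp/2, E_p/2, F_p - E_q/2], [F_q - G_p/2, E, F], [G_q/2, F, G]] = [[-16/3, 0, 16/3], [0, 1, 0], [-16/9, 0, 25/9]]; det M1 = -16/3
M2 = [[0, E_q/2, G_p/2], [E_q/2, E, F], [G_p/2, F, G]] = [[0, 0, 0], [0, 1, 0], [0, 0, 25/9]]; det M2 = 0
det M1 - det M2 = -16/3; K = -16/3 / (25/9)^2 = -432/625


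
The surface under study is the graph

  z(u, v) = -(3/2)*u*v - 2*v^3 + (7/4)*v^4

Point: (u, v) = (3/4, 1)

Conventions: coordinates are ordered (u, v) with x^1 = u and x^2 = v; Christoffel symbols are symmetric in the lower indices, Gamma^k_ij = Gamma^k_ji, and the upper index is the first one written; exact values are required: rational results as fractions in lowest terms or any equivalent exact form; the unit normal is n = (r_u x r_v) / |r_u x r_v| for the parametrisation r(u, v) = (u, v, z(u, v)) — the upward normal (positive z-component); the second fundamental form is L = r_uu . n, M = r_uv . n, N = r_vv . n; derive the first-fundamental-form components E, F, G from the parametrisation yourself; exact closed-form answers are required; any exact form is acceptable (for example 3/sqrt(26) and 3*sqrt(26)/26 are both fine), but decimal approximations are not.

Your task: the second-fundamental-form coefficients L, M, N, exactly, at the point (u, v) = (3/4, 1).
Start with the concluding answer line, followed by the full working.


Answer: L = 0, M = -12*sqrt(209)/209, N = 72*sqrt(209)/209

z_u = -3/2, z_v = -1/8, z_uu = 0, z_uv = -3/2, z_vv = 9
E = 13/4, F = 3/16, G = 65/64; answer radicand W^2 = 209/64
unnormalised second-form numerators: l = 0, m = -3/2, n = 9; L = l/sqrt(209/64), and similarly M = m/sqrt(W^2), N = n/sqrt(W^2)


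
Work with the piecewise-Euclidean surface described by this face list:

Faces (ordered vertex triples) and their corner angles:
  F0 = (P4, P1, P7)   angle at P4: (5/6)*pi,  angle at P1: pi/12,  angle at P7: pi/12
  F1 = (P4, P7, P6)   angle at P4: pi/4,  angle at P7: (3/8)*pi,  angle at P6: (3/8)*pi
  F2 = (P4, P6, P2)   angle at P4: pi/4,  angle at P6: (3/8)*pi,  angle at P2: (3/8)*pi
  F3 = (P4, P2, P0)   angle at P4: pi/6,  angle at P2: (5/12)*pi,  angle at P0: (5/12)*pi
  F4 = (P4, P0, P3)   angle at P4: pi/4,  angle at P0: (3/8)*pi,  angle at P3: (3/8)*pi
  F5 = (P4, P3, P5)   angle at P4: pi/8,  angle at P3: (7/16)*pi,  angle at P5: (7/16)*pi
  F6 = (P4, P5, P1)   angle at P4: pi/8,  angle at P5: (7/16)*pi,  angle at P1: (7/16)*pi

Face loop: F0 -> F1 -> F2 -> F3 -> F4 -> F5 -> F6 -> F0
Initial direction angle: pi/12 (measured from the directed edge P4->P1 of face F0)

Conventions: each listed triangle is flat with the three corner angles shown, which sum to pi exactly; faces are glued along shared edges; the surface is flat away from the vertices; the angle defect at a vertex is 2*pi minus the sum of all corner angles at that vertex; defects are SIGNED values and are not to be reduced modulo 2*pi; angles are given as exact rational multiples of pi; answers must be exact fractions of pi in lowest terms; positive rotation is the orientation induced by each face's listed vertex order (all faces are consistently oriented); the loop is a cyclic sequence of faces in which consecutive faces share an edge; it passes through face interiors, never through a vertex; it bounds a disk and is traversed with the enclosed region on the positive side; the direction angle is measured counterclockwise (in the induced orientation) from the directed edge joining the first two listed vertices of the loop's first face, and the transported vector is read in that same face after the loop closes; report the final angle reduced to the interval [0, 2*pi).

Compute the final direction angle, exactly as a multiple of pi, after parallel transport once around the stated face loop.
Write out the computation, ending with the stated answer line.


enclosed vertex P4: corner angles sum to 2*pi, defect = 2*pi - 2*pi = 0
the rotation equals the total enclosed defect, so the final angle is initial + defects (mod 2*pi)
final angle = pi/12 + 0 = pi/12 (mod 2*pi)

Answer: final direction angle = pi/12


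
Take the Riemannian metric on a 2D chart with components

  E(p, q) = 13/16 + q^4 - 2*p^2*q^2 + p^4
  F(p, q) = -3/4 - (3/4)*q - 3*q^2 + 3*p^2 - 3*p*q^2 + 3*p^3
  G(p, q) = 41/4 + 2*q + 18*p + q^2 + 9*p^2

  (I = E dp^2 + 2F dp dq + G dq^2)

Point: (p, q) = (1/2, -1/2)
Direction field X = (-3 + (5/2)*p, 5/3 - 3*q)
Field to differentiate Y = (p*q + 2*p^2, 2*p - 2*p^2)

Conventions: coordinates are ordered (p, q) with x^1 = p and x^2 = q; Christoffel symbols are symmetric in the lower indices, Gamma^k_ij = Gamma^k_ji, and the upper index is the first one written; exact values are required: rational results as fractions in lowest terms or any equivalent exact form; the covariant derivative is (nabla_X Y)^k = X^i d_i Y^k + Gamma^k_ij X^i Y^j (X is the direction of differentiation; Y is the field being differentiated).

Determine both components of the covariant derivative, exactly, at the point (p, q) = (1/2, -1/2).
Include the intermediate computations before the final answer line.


E = 13/16, F = -3/8, G = 83/4 at the point
E_p = 0, E_q = 0, F_p = 9/2, F_q = 15/4, G_p = 27, G_q = 1
EG - F^2 = 535/32;  g^inv = (32/535) * [[83/4, 3/8], [3/8, 13/16]]
first-kind symbols [ij,l] = (1/2)(d_i g_jl + d_j g_il - d_l g_ij): [pp,p] = E_p/2 = 0, [pp,q] = F_p - E_q/2 = 9/2, [pq,p] = E_q/2 = 0, [pq,q] = G_p/2 = 27/2, [qq,p] = F_q - G_p/2 = -39/4, [qq,q] = G_q/2 = 1/2
Gamma^p_ij = (G*[ij,p] - F*[ij,q])/(EG - F^2), Gamma^q_ij = (E*[ij,q] - F*[ij,p])/(EG - F^2)
Gamma_ppp = 54/535, Gamma_ppq = 162/535, Gamma_pqq = -6468/535, Gamma_qpp = 117/535, Gamma_qpq = 351/535, Gamma_qqq = -104/535
X = (-7/4, 19/6), Y = (1/4, 1/2) at the point

Answer: (nabla_X Y)^p = -26005/1284, (nabla_X Y)^q = -2353/5136


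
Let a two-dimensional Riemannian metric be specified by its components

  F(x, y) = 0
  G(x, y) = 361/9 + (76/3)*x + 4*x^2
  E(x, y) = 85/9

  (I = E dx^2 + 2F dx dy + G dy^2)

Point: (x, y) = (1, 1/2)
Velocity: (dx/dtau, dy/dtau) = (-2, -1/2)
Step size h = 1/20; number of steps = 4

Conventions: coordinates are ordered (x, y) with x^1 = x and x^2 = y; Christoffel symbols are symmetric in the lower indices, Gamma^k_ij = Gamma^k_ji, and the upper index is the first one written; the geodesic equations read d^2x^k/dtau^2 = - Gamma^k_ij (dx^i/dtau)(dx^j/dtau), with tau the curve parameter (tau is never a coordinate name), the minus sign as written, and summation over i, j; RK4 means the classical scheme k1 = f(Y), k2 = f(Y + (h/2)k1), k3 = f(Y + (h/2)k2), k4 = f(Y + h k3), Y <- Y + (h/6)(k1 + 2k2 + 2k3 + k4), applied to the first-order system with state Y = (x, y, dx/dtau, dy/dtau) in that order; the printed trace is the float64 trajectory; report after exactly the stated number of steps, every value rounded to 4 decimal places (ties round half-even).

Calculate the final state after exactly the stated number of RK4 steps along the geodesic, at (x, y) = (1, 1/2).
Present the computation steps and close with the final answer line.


f(Y) = (dx/dtau, dy/dtau, -Gamma^x_ij Y'^i Y'^j, -Gamma^y_ij Y'^i Y'^j) with the Gammas evaluated at the stage position; h = 0.050000; intermediate values shown to 6 dp
step 0: x = 1.0000, y = 0.5000, dx/dtau = -2.0000, dy/dtau = -0.5000
step 1:
  k1: at (x, y) = (1.000000, 0.500000), (dx/dtau, dy/dtau) = (-2.000000, -0.500000); Gamma_xxx = 0.000000, Gamma_xxy = 0.000000, Gamma_xyy = -1.764706, Gamma_yxx = 0.000000, Gamma_yxy = 0.240000, Gamma_yyy = 0.000000; k1 = (-2.000000, -0.500000, 0.441176, -0.480000)
  k2: at (x, y) = (0.950000, 0.487500), (dx/dtau, dy/dtau) = (-1.988971, -0.512000); Gamma_xxx = 0.000000, Gamma_xxy = 0.000000, Gamma_xyy = -1.743529, Gamma_yxx = 0.000000, Gamma_yxy = 0.242915, Gamma_yyy = 0.000000; k2 = (-1.988971, -0.512000, 0.457056, -0.494746)
  k3: at (x, y) = (0.950276, 0.487200), (dx/dtau, dy/dtau) = (-1.988574, -0.512369); Gamma_xxx = 0.000000, Gamma_xxy = 0.000000, Gamma_xyy = -1.743646, Gamma_yxx = 0.000000, Gamma_yxy = 0.242899, Gamma_yyy = 0.000000; k3 = (-1.988574, -0.512369, 0.457745, -0.494971)
  k4: at (x, y) = (0.900571, 0.474382), (dx/dtau, dy/dtau) = (-1.977113, -0.524749); Gamma_xxx = 0.000000, Gamma_xxy = 0.000000, Gamma_xyy = -1.722595, Gamma_yxx = 0.000000, Gamma_yxy = 0.245867, Gamma_yyy = 0.000000; k4 = (-1.977113, -0.524749, 0.474335, -0.510168)
  Y <- Y + (h/6)(k1 + 2k2 + 2k3 + k4): x = 0.9006, y = 0.4744, dx/dtau = -1.9771, dy/dtau = -0.5247
step 2:
  k1: at (x, y) = (0.900565, 0.474388), (dx/dtau, dy/dtau) = (-1.977124, -0.524747); Gamma_xxx = 0.000000, Gamma_xxy = 0.000000, Gamma_xyy = -1.722592, Gamma_yxx = 0.000000, Gamma_yxy = 0.245867, Gamma_yyy = 0.000000; k1 = (-1.977124, -0.524747, 0.474331, -0.510170)
  k2: at (x, y) = (0.851137, 0.461269), (dx/dtau, dy/dtau) = (-1.965266, -0.537501); Gamma_xxx = 0.000000, Gamma_xxy = 0.000000, Gamma_xyy = -1.701658, Gamma_yxx = 0.000000, Gamma_yxy = 0.248892, Gamma_yyy = 0.000000; k2 = (-1.965266, -0.537501, 0.491621, -0.525826)
  k3: at (x, y) = (0.851433, 0.460950), (dx/dtau, dy/dtau) = (-1.964834, -0.537892); Gamma_xxx = 0.000000, Gamma_xxy = 0.000000, Gamma_xyy = -1.701784, Gamma_yxx = 0.000000, Gamma_yxy = 0.248874, Gamma_yyy = 0.000000; k3 = (-1.964834, -0.537892, 0.492374, -0.526054)
  k4: at (x, y) = (0.802323, 0.447493), (dx/dtau, dy/dtau) = (-1.952505, -0.551049); Gamma_xxx = 0.000000, Gamma_xxy = 0.000000, Gamma_xyy = -1.680984, Gamma_yxx = 0.000000, Gamma_yxy = 0.251953, Gamma_yyy = 0.000000; k4 = (-1.952505, -0.551049, 0.510440, -0.542167)
  Y <- Y + (h/6)(k1 + 2k2 + 2k3 + k4): x = 0.8023, y = 0.4475, dx/dtau = -1.9525, dy/dtau = -0.5510
step 3:
  k1: at (x, y) = (0.802316, 0.447499), (dx/dtau, dy/dtau) = (-1.952518, -0.551047); Gamma_xxx = 0.000000, Gamma_xxy = 0.000000, Gamma_xyy = -1.680981, Gamma_yxx = 0.000000, Gamma_yxy = 0.251954, Gamma_yyy = 0.000000; k1 = (-1.952518, -0.551047, 0.510435, -0.542169)
  k2: at (x, y) = (0.753503, 0.433723), (dx/dtau, dy/dtau) = (-1.939757, -0.564602); Gamma_xxx = 0.000000, Gamma_xxy = 0.000000, Gamma_xyy = -1.660307, Gamma_yxx = 0.000000, Gamma_yxy = 0.255091, Gamma_yyy = 0.000000; k2 = (-1.939757, -0.564602, 0.529265, -0.558746)
  k3: at (x, y) = (0.753823, 0.433384), (dx/dtau, dy/dtau) = (-1.939286, -0.565016); Gamma_xxx = 0.000000, Gamma_xxy = 0.000000, Gamma_xyy = -1.660442, Gamma_yxx = 0.000000, Gamma_yxy = 0.255070, Gamma_yyy = 0.000000; k3 = (-1.939286, -0.565016, 0.530085, -0.558975)
  k4: at (x, y) = (0.705352, 0.419249), (dx/dtau, dy/dtau) = (-1.926013, -0.578996); Gamma_xxx = 0.000000, Gamma_xxy = 0.000000, Gamma_xyy = -1.639914, Gamma_yxx = 0.000000, Gamma_yxy = 0.258263, Gamma_yyy = 0.000000; k4 = (-1.926013, -0.578996, 0.549759, -0.576007)
  Y <- Y + (h/6)(k1 + 2k2 + 2k3 + k4): x = 0.7053, y = 0.4193, dx/dtau = -1.9260, dy/dtau = -0.5790
step 4:
  k1: at (x, y) = (0.705345, 0.419255), (dx/dtau, dy/dtau) = (-1.926027, -0.578994); Gamma_xxx = 0.000000, Gamma_xxy = 0.000000, Gamma_xyy = -1.639911, Gamma_yxx = 0.000000, Gamma_yxy = 0.258264, Gamma_yyy = 0.000000; k1 = (-1.926027, -0.578994, 0.549754, -0.576010)
  k2: at (x, y) = (0.657194, 0.404781), (dx/dtau, dy/dtau) = (-1.912283, -0.593395); Gamma_xxx = 0.000000, Gamma_xxy = 0.000000, Gamma_xyy = -1.619517, Gamma_yxx = 0.000000, Gamma_yxy = 0.261516, Gamma_yyy = 0.000000; k2 = (-1.912283, -0.593395, 0.570260, -0.593504)
  k3: at (x, y) = (0.657538, 0.404421), (dx/dtau, dy/dtau) = (-1.911770, -0.593832); Gamma_xxx = 0.000000, Gamma_xxy = 0.000000, Gamma_xyy = -1.619663, Gamma_yxx = 0.000000, Gamma_yxy = 0.261492, Gamma_yyy = 0.000000; k3 = (-1.911770, -0.593832, 0.571152, -0.593729)
  k4: at (x, y) = (0.609756, 0.389564), (dx/dtau, dy/dtau) = (-1.897469, -0.608681); Gamma_xxx = 0.000000, Gamma_xxy = 0.000000, Gamma_xyy = -1.599426, Gamma_yxx = 0.000000, Gamma_yxy = 0.264801, Gamma_yyy = 0.000000; k4 = (-1.897469, -0.608681, 0.592575, -0.611665)
  Y <- Y + (h/6)(k1 + 2k2 + 2k3 + k4): x = 0.6097, y = 0.3896, dx/dtau = -1.8975, dy/dtau = -0.6087

Answer: x = 0.6097, y = 0.3896, dx/dtau = -1.8975, dy/dtau = -0.6087
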